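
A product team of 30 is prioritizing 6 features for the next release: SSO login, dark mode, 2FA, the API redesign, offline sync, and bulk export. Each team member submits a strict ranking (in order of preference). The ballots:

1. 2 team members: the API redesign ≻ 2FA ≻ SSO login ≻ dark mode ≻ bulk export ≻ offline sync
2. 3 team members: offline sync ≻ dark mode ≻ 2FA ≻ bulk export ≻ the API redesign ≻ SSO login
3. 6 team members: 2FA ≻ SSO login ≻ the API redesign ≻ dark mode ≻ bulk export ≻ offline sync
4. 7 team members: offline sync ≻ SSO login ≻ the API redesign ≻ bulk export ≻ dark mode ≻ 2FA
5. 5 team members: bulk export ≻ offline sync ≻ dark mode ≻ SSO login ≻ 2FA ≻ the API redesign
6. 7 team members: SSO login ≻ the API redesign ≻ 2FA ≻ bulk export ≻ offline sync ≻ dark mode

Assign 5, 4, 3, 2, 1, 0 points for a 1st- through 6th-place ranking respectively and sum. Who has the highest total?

SSO login

SSO login: 2·3 + 3·0 + 6·4 + 7·4 + 5·2 + 7·5 = 103
dark mode: 2·2 + 3·4 + 6·2 + 7·1 + 5·3 + 7·0 = 50
2FA: 2·4 + 3·3 + 6·5 + 7·0 + 5·1 + 7·3 = 73
the API redesign: 2·5 + 3·1 + 6·3 + 7·3 + 5·0 + 7·4 = 80
offline sync: 2·0 + 3·5 + 6·0 + 7·5 + 5·4 + 7·1 = 77
bulk export: 2·1 + 3·2 + 6·1 + 7·2 + 5·5 + 7·2 = 67
SSO login has the highest Borda score (103).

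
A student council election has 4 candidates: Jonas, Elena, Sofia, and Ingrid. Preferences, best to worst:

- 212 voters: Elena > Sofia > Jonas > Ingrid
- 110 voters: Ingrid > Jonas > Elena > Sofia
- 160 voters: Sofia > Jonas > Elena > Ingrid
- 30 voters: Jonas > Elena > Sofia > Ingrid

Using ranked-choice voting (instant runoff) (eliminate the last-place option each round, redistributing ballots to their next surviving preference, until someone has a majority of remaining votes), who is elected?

Elena

Round 1: Jonas 30, Elena 212, Sofia 160, Ingrid 110. Eliminate Jonas.
Round 2: Elena 242, Sofia 160, Ingrid 110. Eliminate Ingrid.
Round 3: Elena 352, Sofia 160. Elena has a majority.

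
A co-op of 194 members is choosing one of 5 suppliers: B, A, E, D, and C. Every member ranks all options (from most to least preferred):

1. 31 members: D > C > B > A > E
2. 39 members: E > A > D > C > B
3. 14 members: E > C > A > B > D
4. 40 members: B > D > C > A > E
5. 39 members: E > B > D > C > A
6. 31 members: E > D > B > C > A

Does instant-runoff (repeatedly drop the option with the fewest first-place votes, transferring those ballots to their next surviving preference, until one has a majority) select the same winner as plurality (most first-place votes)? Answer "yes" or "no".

yes

Instant-runoff — R1 B 40, A 0, E 123, D 31, C 0 (E winner). Winner: E.
Plurality — first-place votes: B 40, A 0, E 123, D 31, C 0. Winner: E.
The two methods agree.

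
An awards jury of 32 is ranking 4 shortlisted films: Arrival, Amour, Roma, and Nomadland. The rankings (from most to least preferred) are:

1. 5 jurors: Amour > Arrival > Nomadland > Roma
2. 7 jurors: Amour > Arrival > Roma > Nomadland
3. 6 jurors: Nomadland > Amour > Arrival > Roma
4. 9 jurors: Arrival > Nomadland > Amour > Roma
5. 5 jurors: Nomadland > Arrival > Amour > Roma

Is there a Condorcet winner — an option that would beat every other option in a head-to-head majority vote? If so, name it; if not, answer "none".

Checking pairwise contests:
Amour beats Arrival 18–14.
Nomadland beats Amour 20–12.
Arrival beats Roma 32–0.
Arrival beats Nomadland 21–11.
Every option loses at least one head-to-head, so there is no Condorcet winner.

none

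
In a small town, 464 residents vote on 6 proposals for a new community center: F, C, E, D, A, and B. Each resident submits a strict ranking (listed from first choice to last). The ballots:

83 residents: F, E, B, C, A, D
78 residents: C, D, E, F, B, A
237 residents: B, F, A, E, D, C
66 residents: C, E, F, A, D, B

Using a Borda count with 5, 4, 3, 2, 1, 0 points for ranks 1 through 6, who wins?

F

F: 83·5 + 78·2 + 237·4 + 66·3 = 1717
C: 83·2 + 78·5 + 237·0 + 66·5 = 886
E: 83·4 + 78·3 + 237·2 + 66·4 = 1304
D: 83·0 + 78·4 + 237·1 + 66·1 = 615
A: 83·1 + 78·0 + 237·3 + 66·2 = 926
B: 83·3 + 78·1 + 237·5 + 66·0 = 1512
F has the highest Borda score (1717).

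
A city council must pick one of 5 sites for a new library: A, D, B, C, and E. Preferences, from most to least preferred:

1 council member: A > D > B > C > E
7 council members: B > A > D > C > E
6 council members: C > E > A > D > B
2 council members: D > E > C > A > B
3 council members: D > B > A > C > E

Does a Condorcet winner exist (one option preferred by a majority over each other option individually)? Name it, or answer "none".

none

Checking pairwise contests:
B beats A 10–9.
A beats D 14–5.
D beats B 12–7.
A beats C 11–8.
A beats E 11–8.
Every option loses at least one head-to-head, so there is no Condorcet winner.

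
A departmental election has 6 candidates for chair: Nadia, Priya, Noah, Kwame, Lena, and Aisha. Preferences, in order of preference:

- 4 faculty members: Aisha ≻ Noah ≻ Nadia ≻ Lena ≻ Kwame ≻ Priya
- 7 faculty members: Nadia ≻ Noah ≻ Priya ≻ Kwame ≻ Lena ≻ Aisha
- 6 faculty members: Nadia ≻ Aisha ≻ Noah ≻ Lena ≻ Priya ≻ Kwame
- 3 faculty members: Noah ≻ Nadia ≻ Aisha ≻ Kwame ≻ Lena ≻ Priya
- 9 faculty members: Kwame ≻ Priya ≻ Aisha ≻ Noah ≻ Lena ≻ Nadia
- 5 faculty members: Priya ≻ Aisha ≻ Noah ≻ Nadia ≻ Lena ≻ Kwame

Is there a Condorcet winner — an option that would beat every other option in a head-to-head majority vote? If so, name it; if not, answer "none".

Checking pairwise contests:
Noah beats Nadia 21–13.
Nadia beats Priya 20–14.
Aisha beats Noah 24–10.
Nadia beats Kwame 25–9.
Nadia beats Lena 25–9.
Priya beats Aisha 21–13.
Every option loses at least one head-to-head, so there is no Condorcet winner.

none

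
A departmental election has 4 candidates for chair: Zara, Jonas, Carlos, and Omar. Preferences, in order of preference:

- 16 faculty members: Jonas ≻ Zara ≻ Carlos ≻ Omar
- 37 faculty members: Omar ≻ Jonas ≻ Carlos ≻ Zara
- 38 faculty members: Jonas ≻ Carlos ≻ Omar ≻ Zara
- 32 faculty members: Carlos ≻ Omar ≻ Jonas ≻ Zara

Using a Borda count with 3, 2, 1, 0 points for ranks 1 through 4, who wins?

Zara: 16·2 + 37·0 + 38·0 + 32·0 = 32
Jonas: 16·3 + 37·2 + 38·3 + 32·1 = 268
Carlos: 16·1 + 37·1 + 38·2 + 32·3 = 225
Omar: 16·0 + 37·3 + 38·1 + 32·2 = 213
Jonas has the highest Borda score (268).

Jonas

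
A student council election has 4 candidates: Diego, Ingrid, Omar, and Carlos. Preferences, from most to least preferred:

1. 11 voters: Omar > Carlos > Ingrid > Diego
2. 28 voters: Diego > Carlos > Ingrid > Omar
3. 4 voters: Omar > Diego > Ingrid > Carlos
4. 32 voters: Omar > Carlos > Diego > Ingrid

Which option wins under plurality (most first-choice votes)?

Omar

First-place votes: Diego 28, Ingrid 0, Omar 47, Carlos 0.
Omar has the most first-place votes.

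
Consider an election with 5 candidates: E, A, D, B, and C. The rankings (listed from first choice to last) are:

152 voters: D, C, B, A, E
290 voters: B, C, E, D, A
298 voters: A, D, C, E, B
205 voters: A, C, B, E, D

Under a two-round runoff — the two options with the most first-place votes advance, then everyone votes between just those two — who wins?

Round 1 first-place votes: E 0, A 503, D 152, B 290, C 0.
A and B advance.
Runoff: A is preferred to B by 503 voters; B by 442.
A wins the runoff.

A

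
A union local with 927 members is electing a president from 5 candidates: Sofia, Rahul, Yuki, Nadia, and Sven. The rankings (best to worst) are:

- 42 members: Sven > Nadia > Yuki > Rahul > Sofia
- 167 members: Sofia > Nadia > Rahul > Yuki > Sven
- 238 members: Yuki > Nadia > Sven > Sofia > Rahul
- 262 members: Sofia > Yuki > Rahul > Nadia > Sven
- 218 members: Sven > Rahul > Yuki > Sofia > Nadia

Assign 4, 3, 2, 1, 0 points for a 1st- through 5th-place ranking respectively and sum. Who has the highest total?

Sofia: 42·0 + 167·4 + 238·1 + 262·4 + 218·1 = 2172
Rahul: 42·1 + 167·2 + 238·0 + 262·2 + 218·3 = 1554
Yuki: 42·2 + 167·1 + 238·4 + 262·3 + 218·2 = 2425
Nadia: 42·3 + 167·3 + 238·3 + 262·1 + 218·0 = 1603
Sven: 42·4 + 167·0 + 238·2 + 262·0 + 218·4 = 1516
Yuki has the highest Borda score (2425).

Yuki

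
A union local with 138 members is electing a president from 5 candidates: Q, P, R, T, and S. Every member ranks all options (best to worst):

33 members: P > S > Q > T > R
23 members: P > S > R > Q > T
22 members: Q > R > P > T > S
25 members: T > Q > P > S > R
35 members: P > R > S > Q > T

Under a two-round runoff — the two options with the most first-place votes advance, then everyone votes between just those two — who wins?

Round 1 first-place votes: Q 22, P 91, R 0, T 25, S 0.
P and T advance.
Runoff: P is preferred to T by 113 voters; T by 25.
P wins the runoff.

P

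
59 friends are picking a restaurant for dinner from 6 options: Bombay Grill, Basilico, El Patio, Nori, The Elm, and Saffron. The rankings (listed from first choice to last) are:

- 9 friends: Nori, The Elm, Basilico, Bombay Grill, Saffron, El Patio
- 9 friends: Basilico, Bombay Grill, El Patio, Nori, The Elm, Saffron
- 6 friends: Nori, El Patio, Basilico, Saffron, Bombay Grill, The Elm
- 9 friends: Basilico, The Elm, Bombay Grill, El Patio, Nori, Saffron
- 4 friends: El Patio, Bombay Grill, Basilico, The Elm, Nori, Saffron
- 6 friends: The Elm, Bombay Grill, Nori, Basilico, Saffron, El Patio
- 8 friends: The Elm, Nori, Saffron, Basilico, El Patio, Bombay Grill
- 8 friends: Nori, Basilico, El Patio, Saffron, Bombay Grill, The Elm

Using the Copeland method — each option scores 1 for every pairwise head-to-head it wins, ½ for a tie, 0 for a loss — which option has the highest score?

Nori

Bombay Grill: beats El Patio and Saffron; loses to Basilico, Nori, and The Elm → score 2.
Basilico: beats Bombay Grill, El Patio, The Elm, and Saffron; loses to Nori → score 4.
El Patio: beats Saffron; loses to Bombay Grill, Basilico, Nori, and The Elm → score 1.
Nori: beats Bombay Grill, Basilico, El Patio, The Elm, and Saffron → score 5.
The Elm: beats Bombay Grill, El Patio, and Saffron; loses to Basilico and Nori → score 3.
Saffron: loses to Bombay Grill, Basilico, El Patio, Nori, and The Elm → score 0.
Nori has the best pairwise record.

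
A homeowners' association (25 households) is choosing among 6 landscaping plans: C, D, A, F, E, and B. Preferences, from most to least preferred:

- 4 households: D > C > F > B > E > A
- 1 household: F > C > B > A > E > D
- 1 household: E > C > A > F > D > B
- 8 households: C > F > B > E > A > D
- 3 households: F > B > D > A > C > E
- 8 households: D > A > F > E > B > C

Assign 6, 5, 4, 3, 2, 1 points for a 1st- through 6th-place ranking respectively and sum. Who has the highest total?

F

C: 4·5 + 1·5 + 1·5 + 8·6 + 3·2 + 8·1 = 92
D: 4·6 + 1·1 + 1·2 + 8·1 + 3·4 + 8·6 = 95
A: 4·1 + 1·3 + 1·4 + 8·2 + 3·3 + 8·5 = 76
F: 4·4 + 1·6 + 1·3 + 8·5 + 3·6 + 8·4 = 115
E: 4·2 + 1·2 + 1·6 + 8·3 + 3·1 + 8·3 = 67
B: 4·3 + 1·4 + 1·1 + 8·4 + 3·5 + 8·2 = 80
F has the highest Borda score (115).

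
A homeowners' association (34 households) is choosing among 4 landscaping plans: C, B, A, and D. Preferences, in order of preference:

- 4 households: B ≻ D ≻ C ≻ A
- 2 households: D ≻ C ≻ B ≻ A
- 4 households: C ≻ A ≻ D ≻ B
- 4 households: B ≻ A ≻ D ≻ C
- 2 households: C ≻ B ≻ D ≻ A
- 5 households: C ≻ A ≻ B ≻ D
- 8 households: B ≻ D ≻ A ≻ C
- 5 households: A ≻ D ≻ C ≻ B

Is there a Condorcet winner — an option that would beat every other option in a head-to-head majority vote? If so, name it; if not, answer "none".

none

Checking pairwise contests:
D beats C 23–11.
C beats B 18–16.
B beats A 20–14.
B beats D 23–11.
Every option loses at least one head-to-head, so there is no Condorcet winner.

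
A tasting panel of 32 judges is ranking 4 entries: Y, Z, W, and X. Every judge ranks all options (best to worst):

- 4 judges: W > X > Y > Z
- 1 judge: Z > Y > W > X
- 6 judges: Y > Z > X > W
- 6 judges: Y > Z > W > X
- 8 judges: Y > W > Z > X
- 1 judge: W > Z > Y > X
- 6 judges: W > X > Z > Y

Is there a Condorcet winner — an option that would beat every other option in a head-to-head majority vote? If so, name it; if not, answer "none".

Y

Y vs Z: 24–8 for Y.
Y vs W: 21–11 for Y.
Y vs X: 22–10 for Y.
Y beats every other option head-to-head.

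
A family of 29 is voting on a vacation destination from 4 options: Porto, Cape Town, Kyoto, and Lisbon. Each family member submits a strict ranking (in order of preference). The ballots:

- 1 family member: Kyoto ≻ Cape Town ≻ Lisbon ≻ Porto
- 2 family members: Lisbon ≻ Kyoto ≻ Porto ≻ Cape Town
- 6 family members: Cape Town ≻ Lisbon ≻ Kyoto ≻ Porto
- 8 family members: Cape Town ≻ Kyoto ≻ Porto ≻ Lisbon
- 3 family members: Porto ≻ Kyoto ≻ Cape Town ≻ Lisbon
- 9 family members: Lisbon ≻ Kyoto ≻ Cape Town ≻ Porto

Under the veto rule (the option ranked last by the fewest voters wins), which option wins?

Last-place votes: Porto 16, Cape Town 2, Kyoto 0, Lisbon 11.
Kyoto is ranked last by the fewest voters, so Kyoto wins.

Kyoto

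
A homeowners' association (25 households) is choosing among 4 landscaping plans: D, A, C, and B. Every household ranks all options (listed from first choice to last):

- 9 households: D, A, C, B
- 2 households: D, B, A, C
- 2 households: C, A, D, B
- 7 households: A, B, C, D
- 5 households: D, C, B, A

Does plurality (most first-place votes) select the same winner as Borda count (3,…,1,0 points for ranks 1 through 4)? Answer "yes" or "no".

Plurality — first-place votes: D 16, A 7, C 2, B 0. Winner: D.
Borda — scores: D 50, A 45, C 32, B 23. Winner: D.
The two methods agree.

yes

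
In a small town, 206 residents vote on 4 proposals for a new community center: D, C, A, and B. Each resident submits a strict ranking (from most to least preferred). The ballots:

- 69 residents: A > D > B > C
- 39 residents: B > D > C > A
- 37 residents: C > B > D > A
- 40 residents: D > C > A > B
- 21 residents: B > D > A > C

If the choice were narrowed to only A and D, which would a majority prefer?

D

Voters preferring A to D: 69; preferring D to A: 137.
D wins the head-to-head.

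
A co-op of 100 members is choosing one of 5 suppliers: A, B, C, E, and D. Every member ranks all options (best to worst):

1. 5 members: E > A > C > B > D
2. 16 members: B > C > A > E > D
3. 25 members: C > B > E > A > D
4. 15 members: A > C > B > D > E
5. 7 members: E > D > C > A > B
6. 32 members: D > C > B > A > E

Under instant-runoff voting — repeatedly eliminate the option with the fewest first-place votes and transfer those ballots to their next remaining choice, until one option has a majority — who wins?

Round 1: A 15, B 16, C 25, E 12, D 32. Eliminate E.
Round 2: A 20, B 16, C 25, D 39. Eliminate B.
Round 3: A 20, C 41, D 39. Eliminate A.
Round 4: C 61, D 39. C has a majority.

C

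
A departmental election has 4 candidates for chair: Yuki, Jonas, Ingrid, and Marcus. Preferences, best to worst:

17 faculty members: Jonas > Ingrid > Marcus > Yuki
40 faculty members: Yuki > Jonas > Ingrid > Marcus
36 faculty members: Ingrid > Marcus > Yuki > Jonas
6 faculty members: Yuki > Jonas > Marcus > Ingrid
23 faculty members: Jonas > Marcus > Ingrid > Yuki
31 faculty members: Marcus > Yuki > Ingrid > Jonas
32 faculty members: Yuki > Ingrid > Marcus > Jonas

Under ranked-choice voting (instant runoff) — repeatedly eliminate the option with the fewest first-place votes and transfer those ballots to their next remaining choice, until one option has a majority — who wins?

Round 1: Yuki 78, Jonas 40, Ingrid 36, Marcus 31. Eliminate Marcus.
Round 2: Yuki 109, Jonas 40, Ingrid 36. Yuki has a majority.

Yuki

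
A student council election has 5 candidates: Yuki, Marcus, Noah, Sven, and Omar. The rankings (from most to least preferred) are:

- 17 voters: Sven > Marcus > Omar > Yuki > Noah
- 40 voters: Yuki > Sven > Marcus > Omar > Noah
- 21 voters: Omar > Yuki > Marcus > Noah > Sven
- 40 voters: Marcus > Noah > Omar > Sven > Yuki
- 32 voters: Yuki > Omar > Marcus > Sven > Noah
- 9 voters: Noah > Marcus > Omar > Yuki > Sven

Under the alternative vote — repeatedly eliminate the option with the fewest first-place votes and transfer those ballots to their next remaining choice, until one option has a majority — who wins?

Round 1: Yuki 72, Marcus 40, Noah 9, Sven 17, Omar 21. Eliminate Noah.
Round 2: Yuki 72, Marcus 49, Sven 17, Omar 21. Eliminate Sven.
Round 3: Yuki 72, Marcus 66, Omar 21. Eliminate Omar.
Round 4: Yuki 93, Marcus 66. Yuki has a majority.

Yuki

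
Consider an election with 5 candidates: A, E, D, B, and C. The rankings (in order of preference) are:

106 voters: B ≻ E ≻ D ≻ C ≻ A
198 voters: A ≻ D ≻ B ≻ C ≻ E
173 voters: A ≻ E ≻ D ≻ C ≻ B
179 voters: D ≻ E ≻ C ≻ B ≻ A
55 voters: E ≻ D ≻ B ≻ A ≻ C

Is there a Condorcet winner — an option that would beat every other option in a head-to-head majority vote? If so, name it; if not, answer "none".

A vs E: 371–340 for A.
A vs D: 371–340 for A.
A vs B: 371–340 for A.
A vs C: 426–285 for A.
A beats every other option head-to-head.

A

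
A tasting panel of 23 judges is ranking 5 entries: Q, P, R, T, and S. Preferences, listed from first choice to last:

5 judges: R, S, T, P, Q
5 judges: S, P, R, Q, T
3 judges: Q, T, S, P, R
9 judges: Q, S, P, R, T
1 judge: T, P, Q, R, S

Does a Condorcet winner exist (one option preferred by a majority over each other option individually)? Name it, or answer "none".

Q vs P: 12–11 for Q.
Q vs R: 13–10 for Q.
Q vs T: 17–6 for Q.
Q vs S: 13–10 for Q.
Q beats every other option head-to-head.

Q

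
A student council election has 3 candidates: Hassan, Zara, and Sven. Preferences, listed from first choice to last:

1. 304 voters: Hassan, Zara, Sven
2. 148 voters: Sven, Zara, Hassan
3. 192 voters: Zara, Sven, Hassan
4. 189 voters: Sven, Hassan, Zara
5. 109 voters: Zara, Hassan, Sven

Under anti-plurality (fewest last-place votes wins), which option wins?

Last-place votes: Hassan 340, Zara 189, Sven 413.
Zara is ranked last by the fewest voters, so Zara wins.

Zara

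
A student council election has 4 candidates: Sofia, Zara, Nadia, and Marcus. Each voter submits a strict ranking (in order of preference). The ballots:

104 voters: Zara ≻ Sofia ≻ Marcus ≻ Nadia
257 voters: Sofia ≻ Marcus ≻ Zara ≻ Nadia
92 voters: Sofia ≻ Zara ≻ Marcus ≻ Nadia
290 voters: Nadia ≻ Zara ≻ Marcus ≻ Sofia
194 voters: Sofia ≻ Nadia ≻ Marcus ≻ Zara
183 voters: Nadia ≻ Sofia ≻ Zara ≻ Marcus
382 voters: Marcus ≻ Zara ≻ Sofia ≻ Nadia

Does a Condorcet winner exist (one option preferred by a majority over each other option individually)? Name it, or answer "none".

none

Checking pairwise contests:
Zara beats Sofia 776–726.
Marcus beats Zara 833–669.
Sofia beats Nadia 1029–473.
Sofia beats Marcus 830–672.
Every option loses at least one head-to-head, so there is no Condorcet winner.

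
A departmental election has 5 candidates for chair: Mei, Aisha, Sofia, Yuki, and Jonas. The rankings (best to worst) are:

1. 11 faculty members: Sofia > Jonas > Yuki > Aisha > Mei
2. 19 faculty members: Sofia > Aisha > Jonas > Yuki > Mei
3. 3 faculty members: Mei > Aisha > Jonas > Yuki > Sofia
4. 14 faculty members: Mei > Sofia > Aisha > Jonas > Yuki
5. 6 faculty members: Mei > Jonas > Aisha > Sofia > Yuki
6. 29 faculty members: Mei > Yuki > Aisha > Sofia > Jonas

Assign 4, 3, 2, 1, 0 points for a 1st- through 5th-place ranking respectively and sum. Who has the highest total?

Mei: 11·0 + 19·0 + 3·4 + 14·4 + 6·4 + 29·4 = 208
Aisha: 11·1 + 19·3 + 3·3 + 14·2 + 6·2 + 29·2 = 175
Sofia: 11·4 + 19·4 + 3·0 + 14·3 + 6·1 + 29·1 = 197
Yuki: 11·2 + 19·1 + 3·1 + 14·0 + 6·0 + 29·3 = 131
Jonas: 11·3 + 19·2 + 3·2 + 14·1 + 6·3 + 29·0 = 109
Mei has the highest Borda score (208).

Mei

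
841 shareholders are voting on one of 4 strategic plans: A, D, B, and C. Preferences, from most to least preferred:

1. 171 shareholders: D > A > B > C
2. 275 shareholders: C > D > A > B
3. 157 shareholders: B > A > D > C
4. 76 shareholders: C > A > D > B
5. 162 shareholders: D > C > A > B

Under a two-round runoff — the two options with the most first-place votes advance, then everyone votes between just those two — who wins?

Round 1 first-place votes: A 0, D 333, B 157, C 351.
C and D advance.
Runoff: C is preferred to D by 351 voters; D by 490.
D wins the runoff.

D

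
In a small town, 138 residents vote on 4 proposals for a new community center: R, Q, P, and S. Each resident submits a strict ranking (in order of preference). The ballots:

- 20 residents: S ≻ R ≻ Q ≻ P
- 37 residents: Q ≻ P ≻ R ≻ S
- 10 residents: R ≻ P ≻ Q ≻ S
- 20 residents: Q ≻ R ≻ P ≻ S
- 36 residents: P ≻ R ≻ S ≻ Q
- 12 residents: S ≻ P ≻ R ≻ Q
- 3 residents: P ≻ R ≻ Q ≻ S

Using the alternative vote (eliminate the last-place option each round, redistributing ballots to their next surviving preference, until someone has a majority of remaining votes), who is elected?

Q

Round 1: R 10, Q 57, P 39, S 32. Eliminate R.
Round 2: Q 57, P 49, S 32. Eliminate S.
Round 3: Q 77, P 61. Q has a majority.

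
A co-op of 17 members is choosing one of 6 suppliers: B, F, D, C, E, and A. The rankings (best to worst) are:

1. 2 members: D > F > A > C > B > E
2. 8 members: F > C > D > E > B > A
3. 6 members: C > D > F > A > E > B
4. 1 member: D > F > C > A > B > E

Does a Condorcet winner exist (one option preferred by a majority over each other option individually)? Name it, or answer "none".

none

Checking pairwise contests:
F beats B 17–0.
D beats F 9–8.
C beats D 14–3.
F beats C 11–6.
F beats E 17–0.
F beats A 17–0.
Every option loses at least one head-to-head, so there is no Condorcet winner.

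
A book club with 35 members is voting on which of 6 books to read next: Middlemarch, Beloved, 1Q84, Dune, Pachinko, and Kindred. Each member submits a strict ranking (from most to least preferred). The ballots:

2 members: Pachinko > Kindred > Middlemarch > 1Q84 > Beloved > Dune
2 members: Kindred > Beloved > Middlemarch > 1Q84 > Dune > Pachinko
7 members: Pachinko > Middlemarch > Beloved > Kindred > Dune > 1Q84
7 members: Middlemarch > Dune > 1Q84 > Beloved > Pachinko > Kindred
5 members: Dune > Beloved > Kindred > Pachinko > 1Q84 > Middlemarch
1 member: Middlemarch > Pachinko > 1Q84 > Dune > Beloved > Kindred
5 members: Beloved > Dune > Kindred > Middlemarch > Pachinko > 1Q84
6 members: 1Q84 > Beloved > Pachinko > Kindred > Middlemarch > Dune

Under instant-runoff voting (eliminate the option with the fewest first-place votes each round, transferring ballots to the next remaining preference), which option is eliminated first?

Round 1: Middlemarch 8, Beloved 5, 1Q84 6, Dune 5, Pachinko 9, Kindred 2. Eliminate Kindred.

Kindred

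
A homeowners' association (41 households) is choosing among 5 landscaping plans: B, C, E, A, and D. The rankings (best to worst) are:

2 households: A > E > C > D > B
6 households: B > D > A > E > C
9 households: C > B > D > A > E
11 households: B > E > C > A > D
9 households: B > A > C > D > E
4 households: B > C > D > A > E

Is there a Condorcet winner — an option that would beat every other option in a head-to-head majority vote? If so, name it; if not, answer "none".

B vs C: 30–11 for B.
B vs E: 39–2 for B.
B vs A: 39–2 for B.
B vs D: 39–2 for B.
B beats every other option head-to-head.

B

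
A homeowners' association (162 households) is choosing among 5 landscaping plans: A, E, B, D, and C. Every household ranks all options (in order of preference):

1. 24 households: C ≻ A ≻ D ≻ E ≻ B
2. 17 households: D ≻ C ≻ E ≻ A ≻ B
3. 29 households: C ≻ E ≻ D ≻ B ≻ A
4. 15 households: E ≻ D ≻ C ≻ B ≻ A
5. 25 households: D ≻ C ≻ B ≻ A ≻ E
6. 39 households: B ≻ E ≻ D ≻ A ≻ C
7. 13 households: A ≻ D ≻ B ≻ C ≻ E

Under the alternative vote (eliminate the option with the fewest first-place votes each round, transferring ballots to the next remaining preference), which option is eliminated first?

A

Round 1: A 13, E 15, B 39, D 42, C 53. Eliminate A.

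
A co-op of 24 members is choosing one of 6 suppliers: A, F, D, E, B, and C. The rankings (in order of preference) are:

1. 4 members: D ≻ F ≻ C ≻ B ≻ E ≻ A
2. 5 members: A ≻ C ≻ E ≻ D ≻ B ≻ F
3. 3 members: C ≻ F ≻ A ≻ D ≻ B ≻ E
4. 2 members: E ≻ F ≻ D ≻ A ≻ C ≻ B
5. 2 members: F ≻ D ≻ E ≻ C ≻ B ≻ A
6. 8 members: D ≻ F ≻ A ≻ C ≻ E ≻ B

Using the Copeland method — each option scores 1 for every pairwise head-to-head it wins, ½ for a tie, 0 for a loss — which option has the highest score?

D

A: beats E, B, and C; loses to F and D → score 3.
F: beats A, E, B, and C; loses to D → score 4.
D: beats A, F, E, B, and C → score 5.
E: beats B; loses to A, F, D, and C → score 1.
B: loses to A, F, D, E, and C → score 0.
C: beats E and B; loses to A, F, and D → score 2.
D has the best pairwise record.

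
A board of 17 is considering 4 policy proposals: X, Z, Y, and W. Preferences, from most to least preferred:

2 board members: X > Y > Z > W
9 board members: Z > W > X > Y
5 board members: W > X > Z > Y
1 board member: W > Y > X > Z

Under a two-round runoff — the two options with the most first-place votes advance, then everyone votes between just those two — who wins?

Round 1 first-place votes: X 2, Z 9, Y 0, W 6.
Z and W advance.
Runoff: Z is preferred to W by 11 voters; W by 6.
Z wins the runoff.

Z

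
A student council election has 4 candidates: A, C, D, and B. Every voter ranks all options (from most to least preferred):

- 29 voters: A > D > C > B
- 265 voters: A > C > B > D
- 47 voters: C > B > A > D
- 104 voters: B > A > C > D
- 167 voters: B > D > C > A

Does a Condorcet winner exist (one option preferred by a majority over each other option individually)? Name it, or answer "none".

none

Checking pairwise contests:
B beats A 318–294.
A beats C 398–214.
A beats D 445–167.
C beats B 341–271.
Every option loses at least one head-to-head, so there is no Condorcet winner.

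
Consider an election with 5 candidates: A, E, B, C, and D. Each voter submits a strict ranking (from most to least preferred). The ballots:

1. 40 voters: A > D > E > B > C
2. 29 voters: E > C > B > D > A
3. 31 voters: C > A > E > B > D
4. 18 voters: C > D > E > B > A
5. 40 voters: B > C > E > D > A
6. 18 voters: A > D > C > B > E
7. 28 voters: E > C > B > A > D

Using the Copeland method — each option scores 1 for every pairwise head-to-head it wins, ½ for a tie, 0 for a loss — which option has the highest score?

C

A: beats D; loses to E, B, and C → score 1.
E: beats A, B, and D; loses to C → score 3.
B: beats A and D; loses to E and C → score 2.
C: beats A, E, B, and D → score 4.
D: loses to A, E, B, and C → score 0.
C has the best pairwise record.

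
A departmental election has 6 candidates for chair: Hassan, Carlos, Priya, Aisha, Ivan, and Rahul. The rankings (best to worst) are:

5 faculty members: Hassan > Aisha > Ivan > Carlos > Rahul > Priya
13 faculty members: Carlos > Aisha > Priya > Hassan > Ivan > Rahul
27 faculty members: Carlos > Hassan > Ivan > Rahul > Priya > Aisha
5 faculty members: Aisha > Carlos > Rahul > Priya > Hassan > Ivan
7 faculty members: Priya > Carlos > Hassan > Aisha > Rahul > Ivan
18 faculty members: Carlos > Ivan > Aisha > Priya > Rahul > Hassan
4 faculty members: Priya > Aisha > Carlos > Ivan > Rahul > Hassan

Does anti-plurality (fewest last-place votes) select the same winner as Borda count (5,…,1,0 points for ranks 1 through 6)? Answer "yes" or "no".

yes

Anti-plurality — last-place votes: Hassan 22, Carlos 0, Priya 5, Aisha 27, Ivan 12, Rahul 13. Winner: Carlos.
Borda — scores: Hassan 185, Carlos 360, Priya 167, Aisha 181, Ivan 189, Rahul 103. Winner: Carlos.
The two methods agree.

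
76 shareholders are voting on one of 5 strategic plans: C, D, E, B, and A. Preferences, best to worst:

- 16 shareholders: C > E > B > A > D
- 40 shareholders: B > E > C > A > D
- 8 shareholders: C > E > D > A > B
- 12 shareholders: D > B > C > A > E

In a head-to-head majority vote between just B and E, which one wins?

B

Voters preferring B to E: 52; preferring E to B: 24.
B wins the head-to-head.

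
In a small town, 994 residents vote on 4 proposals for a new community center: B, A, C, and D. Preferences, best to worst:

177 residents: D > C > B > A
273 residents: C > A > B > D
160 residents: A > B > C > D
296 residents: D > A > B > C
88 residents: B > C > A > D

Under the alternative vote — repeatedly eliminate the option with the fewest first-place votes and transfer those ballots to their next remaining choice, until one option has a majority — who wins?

C

Round 1: B 88, A 160, C 273, D 473. Eliminate B.
Round 2: A 160, C 361, D 473. Eliminate A.
Round 3: C 521, D 473. C has a majority.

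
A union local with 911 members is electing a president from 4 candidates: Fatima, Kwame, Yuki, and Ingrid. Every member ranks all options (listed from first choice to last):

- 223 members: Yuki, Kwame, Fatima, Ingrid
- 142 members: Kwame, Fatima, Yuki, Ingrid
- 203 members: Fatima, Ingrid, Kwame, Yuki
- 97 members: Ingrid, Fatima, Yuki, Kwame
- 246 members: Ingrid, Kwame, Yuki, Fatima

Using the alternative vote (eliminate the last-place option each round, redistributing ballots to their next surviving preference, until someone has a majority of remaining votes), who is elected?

Fatima

Round 1: Fatima 203, Kwame 142, Yuki 223, Ingrid 343. Eliminate Kwame.
Round 2: Fatima 345, Yuki 223, Ingrid 343. Eliminate Yuki.
Round 3: Fatima 568, Ingrid 343. Fatima has a majority.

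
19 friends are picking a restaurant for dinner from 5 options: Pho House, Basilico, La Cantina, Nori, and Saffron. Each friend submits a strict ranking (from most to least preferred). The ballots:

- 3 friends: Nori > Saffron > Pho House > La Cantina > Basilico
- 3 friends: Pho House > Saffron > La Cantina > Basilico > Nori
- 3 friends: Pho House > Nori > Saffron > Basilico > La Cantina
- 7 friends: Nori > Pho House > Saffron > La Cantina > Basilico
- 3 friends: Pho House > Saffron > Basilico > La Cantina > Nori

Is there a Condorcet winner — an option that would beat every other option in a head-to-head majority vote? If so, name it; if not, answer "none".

Nori vs Pho House: 10–9 for Nori.
Nori vs Basilico: 13–6 for Nori.
Nori vs La Cantina: 13–6 for Nori.
Nori vs Saffron: 13–6 for Nori.
Nori beats every other option head-to-head.

Nori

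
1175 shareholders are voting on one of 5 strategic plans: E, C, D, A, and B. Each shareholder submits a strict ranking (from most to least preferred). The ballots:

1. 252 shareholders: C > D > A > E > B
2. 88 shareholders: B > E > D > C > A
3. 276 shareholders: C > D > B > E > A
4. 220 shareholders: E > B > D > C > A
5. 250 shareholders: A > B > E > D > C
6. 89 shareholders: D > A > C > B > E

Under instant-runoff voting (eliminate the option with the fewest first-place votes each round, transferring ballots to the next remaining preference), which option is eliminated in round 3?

E

Round 1: E 220, C 528, D 89, A 250, B 88. Eliminate B.
Round 2: E 308, C 528, D 89, A 250. Eliminate D.
Round 3: E 308, C 528, A 339. Eliminate E.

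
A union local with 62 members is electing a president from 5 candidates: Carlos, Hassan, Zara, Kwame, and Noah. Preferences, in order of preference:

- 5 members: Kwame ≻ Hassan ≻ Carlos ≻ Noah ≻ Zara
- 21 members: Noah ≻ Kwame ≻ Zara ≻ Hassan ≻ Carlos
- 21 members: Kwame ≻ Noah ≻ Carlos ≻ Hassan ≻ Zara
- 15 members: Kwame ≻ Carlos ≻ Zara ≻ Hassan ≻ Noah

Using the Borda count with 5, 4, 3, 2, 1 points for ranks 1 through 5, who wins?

Carlos: 5·3 + 21·1 + 21·3 + 15·4 = 159
Hassan: 5·4 + 21·2 + 21·2 + 15·2 = 134
Zara: 5·1 + 21·3 + 21·1 + 15·3 = 134
Kwame: 5·5 + 21·4 + 21·5 + 15·5 = 289
Noah: 5·2 + 21·5 + 21·4 + 15·1 = 214
Kwame has the highest Borda score (289).

Kwame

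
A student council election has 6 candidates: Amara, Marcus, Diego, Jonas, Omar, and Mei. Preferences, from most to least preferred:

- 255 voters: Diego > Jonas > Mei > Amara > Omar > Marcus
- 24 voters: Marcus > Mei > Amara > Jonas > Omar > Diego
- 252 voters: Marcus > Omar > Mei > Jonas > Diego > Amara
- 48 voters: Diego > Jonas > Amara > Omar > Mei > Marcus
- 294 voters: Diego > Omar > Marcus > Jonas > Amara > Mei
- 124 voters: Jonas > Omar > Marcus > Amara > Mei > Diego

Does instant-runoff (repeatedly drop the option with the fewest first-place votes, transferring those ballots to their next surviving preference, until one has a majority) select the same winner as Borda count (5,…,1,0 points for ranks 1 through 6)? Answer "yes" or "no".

Instant-runoff — R1 Amara 0, Marcus 276, Diego 597, Jonas 124, Omar 0, Mei 0 (Diego winner). Winner: Diego.
Borda — scores: Amara 1268, Marcus 2634, Diego 3237, Jonas 2972, Omar 3055, Mei 1789. Winner: Diego.
The two methods agree.

yes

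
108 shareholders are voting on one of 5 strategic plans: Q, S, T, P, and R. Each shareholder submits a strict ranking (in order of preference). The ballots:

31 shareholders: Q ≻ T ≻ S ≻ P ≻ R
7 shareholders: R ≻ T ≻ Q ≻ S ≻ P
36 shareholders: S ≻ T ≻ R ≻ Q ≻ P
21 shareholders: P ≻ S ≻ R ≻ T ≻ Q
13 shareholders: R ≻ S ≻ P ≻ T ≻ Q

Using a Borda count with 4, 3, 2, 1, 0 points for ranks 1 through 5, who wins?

Q: 31·4 + 7·2 + 36·1 + 21·0 + 13·0 = 174
S: 31·2 + 7·1 + 36·4 + 21·3 + 13·3 = 315
T: 31·3 + 7·3 + 36·3 + 21·1 + 13·1 = 256
P: 31·1 + 7·0 + 36·0 + 21·4 + 13·2 = 141
R: 31·0 + 7·4 + 36·2 + 21·2 + 13·4 = 194
S has the highest Borda score (315).

S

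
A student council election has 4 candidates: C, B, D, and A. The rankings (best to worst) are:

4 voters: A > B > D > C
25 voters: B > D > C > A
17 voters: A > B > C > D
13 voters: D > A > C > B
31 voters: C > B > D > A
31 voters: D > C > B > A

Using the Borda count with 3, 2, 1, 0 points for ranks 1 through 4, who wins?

C: 4·0 + 25·1 + 17·1 + 13·1 + 31·3 + 31·2 = 210
B: 4·2 + 25·3 + 17·2 + 13·0 + 31·2 + 31·1 = 210
D: 4·1 + 25·2 + 17·0 + 13·3 + 31·1 + 31·3 = 217
A: 4·3 + 25·0 + 17·3 + 13·2 + 31·0 + 31·0 = 89
D has the highest Borda score (217).

D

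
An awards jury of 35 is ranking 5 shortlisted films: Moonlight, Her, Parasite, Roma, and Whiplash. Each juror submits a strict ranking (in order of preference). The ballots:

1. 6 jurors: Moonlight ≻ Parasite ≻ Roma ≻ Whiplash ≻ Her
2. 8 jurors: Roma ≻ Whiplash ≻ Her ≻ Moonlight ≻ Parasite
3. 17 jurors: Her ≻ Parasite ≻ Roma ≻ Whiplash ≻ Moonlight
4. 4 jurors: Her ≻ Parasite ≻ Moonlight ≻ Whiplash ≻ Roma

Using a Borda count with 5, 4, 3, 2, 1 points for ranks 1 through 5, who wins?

Her

Moonlight: 6·5 + 8·2 + 17·1 + 4·3 = 75
Her: 6·1 + 8·3 + 17·5 + 4·5 = 135
Parasite: 6·4 + 8·1 + 17·4 + 4·4 = 116
Roma: 6·3 + 8·5 + 17·3 + 4·1 = 113
Whiplash: 6·2 + 8·4 + 17·2 + 4·2 = 86
Her has the highest Borda score (135).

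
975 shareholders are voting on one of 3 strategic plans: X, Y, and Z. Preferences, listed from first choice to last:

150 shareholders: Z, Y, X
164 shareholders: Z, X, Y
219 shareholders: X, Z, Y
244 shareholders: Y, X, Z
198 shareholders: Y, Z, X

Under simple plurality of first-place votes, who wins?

Y

First-place votes: X 219, Y 442, Z 314.
Y has the most first-place votes.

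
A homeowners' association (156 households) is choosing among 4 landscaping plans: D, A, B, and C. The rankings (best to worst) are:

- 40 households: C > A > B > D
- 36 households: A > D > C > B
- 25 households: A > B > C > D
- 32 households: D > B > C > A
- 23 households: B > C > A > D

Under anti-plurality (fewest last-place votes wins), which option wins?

Last-place votes: D 88, A 32, B 36, C 0.
C is ranked last by the fewest voters, so C wins.

C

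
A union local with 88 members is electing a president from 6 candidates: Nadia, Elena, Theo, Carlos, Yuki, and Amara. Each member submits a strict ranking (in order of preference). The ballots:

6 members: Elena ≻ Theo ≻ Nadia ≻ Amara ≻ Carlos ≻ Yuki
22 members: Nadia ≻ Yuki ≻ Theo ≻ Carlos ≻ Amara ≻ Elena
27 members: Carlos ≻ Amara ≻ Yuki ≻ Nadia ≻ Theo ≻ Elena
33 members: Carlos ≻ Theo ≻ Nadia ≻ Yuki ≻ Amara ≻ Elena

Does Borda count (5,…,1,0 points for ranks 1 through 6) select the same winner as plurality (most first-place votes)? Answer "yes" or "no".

Borda — scores: Nadia 281, Elena 30, Theo 249, Carlos 350, Yuki 235, Amara 175. Winner: Carlos.
Plurality — first-place votes: Nadia 22, Elena 6, Theo 0, Carlos 60, Yuki 0, Amara 0. Winner: Carlos.
The two methods agree.

yes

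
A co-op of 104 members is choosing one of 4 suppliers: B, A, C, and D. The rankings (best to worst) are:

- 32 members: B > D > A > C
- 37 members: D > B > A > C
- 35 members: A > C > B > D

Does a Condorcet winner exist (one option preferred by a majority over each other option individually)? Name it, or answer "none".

B vs A: 69–35 for B.
B vs C: 69–35 for B.
B vs D: 67–37 for B.
B beats every other option head-to-head.

B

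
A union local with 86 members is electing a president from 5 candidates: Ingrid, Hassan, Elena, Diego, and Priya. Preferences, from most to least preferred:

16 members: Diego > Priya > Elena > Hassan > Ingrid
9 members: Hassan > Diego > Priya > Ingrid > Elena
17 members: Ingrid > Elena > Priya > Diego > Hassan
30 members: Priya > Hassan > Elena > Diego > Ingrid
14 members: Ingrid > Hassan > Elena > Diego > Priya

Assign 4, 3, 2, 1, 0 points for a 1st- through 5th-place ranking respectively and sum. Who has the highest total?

Priya

Ingrid: 16·0 + 9·1 + 17·4 + 30·0 + 14·4 = 133
Hassan: 16·1 + 9·4 + 17·0 + 30·3 + 14·3 = 184
Elena: 16·2 + 9·0 + 17·3 + 30·2 + 14·2 = 171
Diego: 16·4 + 9·3 + 17·1 + 30·1 + 14·1 = 152
Priya: 16·3 + 9·2 + 17·2 + 30·4 + 14·0 = 220
Priya has the highest Borda score (220).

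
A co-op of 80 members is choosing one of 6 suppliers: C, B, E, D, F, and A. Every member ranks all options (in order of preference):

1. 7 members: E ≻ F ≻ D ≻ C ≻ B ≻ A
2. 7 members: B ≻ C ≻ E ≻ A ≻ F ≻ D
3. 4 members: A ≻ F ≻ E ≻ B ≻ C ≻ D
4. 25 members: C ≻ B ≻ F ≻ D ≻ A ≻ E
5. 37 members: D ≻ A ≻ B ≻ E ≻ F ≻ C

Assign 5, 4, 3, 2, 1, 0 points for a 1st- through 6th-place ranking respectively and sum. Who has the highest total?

C: 7·2 + 7·4 + 4·1 + 25·5 + 37·0 = 171
B: 7·1 + 7·5 + 4·2 + 25·4 + 37·3 = 261
E: 7·5 + 7·3 + 4·3 + 25·0 + 37·2 = 142
D: 7·3 + 7·0 + 4·0 + 25·2 + 37·5 = 256
F: 7·4 + 7·1 + 4·4 + 25·3 + 37·1 = 163
A: 7·0 + 7·2 + 4·5 + 25·1 + 37·4 = 207
B has the highest Borda score (261).

B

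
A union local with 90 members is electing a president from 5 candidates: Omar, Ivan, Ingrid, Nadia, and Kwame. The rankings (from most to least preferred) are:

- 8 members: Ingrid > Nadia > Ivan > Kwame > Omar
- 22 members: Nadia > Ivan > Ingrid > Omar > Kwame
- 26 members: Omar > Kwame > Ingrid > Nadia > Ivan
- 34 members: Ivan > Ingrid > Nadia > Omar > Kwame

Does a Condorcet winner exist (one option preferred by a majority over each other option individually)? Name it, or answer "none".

Checking pairwise contests:
Ivan beats Omar 64–26.
Nadia beats Ivan 56–34.
Ivan beats Ingrid 56–34.
Ingrid beats Nadia 68–22.
Omar beats Kwame 82–8.
Every option loses at least one head-to-head, so there is no Condorcet winner.

none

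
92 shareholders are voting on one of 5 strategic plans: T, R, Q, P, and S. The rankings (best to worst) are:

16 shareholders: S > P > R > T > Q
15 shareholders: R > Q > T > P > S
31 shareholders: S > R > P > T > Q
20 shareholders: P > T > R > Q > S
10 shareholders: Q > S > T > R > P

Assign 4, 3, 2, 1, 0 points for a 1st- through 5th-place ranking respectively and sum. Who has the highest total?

R

T: 16·1 + 15·2 + 31·1 + 20·3 + 10·2 = 157
R: 16·2 + 15·4 + 31·3 + 20·2 + 10·1 = 235
Q: 16·0 + 15·3 + 31·0 + 20·1 + 10·4 = 105
P: 16·3 + 15·1 + 31·2 + 20·4 + 10·0 = 205
S: 16·4 + 15·0 + 31·4 + 20·0 + 10·3 = 218
R has the highest Borda score (235).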